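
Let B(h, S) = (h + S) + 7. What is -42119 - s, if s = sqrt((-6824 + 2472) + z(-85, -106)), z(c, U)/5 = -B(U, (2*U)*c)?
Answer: -42119 - I*sqrt(93957) ≈ -42119.0 - 306.52*I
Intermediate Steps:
B(h, S) = 7 + S + h (B(h, S) = (S + h) + 7 = 7 + S + h)
z(c, U) = -35 - 5*U - 10*U*c (z(c, U) = 5*(-(7 + (2*U)*c + U)) = 5*(-(7 + 2*U*c + U)) = 5*(-(7 + U + 2*U*c)) = 5*(-7 - U - 2*U*c) = -35 - 5*U - 10*U*c)
s = I*sqrt(93957) (s = sqrt((-6824 + 2472) + (-35 - 5*(-106) - 10*(-106)*(-85))) = sqrt(-4352 + (-35 + 530 - 90100)) = sqrt(-4352 - 89605) = sqrt(-93957) = I*sqrt(93957) ≈ 306.52*I)
-42119 - s = -42119 - I*sqrt(93957)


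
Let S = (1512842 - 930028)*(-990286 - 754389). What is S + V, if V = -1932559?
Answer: -1016822948009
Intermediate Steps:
S = -1016821015450 (S = 582814*(-1744675) = -1016821015450)
S + V = -1016821015450 - 1932559 = -1016822948009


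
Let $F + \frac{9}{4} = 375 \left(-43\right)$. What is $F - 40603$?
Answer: $- \frac{226921}{4} \approx -56730.0$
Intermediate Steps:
$F = - \frac{64509}{4}$ ($F = - \frac{9}{4} + 375 \left(-43\right) = - \frac{9}{4} - 16125 = - \frac{64509}{4} \approx -16127.0$)
$F - 40603 = - \frac{64509}{4} - 40603 = - \frac{226921}{4}$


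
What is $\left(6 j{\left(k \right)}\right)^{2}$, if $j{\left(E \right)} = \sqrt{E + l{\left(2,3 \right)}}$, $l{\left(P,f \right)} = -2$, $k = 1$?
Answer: $-36$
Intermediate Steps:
$j{\left(E \right)} = \sqrt{-2 + E}$ ($j{\left(E \right)} = \sqrt{E - 2} = \sqrt{-2 + E}$)
$\left(6 j{\left(k \right)}\right)^{2} = \left(6 \sqrt{-2 + 1}\right)^{2} = \left(6 \sqrt{-1}\right)^{2} = \left(6 i\right)^{2} = -36$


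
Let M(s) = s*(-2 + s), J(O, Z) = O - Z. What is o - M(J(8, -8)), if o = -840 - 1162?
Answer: -2226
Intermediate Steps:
o = -2002
o - M(J(8, -8)) = -2002 - (8 - 1*(-8))*(-2 + (8 - 1*(-8))) = -2002 - (8 + 8)*(-2 + (8 + 8)) = -2002 - 16*(-2 + 16) = -2002 - 16*14 = -2002 - 1*224 = -2002 - 224 = -2226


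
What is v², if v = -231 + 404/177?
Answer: 1638873289/31329 ≈ 52312.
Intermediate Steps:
v = -40483/177 (v = -231 + 404*(1/177) = -231 + 404/177 = -40483/177 ≈ -228.72)
v² = (-40483/177)² = 1638873289/31329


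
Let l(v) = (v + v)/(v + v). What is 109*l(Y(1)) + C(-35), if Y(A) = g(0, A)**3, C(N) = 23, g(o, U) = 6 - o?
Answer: 132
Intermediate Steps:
Y(A) = 216 (Y(A) = (6 - 1*0)**3 = (6 + 0)**3 = 6**3 = 216)
l(v) = 1 (l(v) = (2*v)/((2*v)) = (2*v)*(1/(2*v)) = 1)
109*l(Y(1)) + C(-35) = 109*1 + 23 = 109 + 23 = 132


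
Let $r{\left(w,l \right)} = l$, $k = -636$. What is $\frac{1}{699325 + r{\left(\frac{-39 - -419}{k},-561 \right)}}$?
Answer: $\frac{1}{698764} \approx 1.4311 \cdot 10^{-6}$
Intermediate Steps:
$\frac{1}{699325 + r{\left(\frac{-39 - -419}{k},-561 \right)}} = \frac{1}{699325 - 561} = \frac{1}{698764}$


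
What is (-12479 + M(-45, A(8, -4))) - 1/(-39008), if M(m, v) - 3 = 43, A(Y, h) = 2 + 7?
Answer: -484986463/39008 ≈ -12433.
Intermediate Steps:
A(Y, h) = 9
M(m, v) = 46 (M(m, v) = 3 + 43 = 46)
(-12479 + M(-45, A(8, -4))) - 1/(-39008) = (-12479 + 46) - 1/(-39008) = -12433 - 1*(-1/39008) = -12433 + 1/39008 = -484986463/39008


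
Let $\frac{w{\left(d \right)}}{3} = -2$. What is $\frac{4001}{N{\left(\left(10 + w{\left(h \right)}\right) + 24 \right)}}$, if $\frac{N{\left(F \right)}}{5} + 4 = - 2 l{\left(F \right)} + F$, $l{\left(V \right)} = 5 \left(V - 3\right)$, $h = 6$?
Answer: $- \frac{4001}{1130} \approx -3.5407$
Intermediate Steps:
$l{\left(V \right)} = -15 + 5 V$ ($l{\left(V \right)} = 5 \left(-3 + V\right) = -15 + 5 V$)
$w{\left(d \right)} = -6$ ($w{\left(d \right)} = 3 \left(-2\right) = -6$)
$N{\left(F \right)} = 130 - 45 F$ ($N{\left(F \right)} = -20 + 5 \left(- 2 \left(-15 + 5 F\right) + F\right) = -20 + 5 \left(\left(30 - 10 F\right) + F\right) = -20 + 5 \left(30 - 9 F\right) = -20 - \left(-150 + 45 F\right) = 130 - 45 F$)
$\frac{4001}{N{\left(\left(10 + w{\left(h \right)}\right) + 24 \right)}} = \frac{4001}{130 - 45 \left(\left(10 - 6\right) + 24\right)} = \frac{4001}{130 - 45 \left(4 + 24\right)} = \frac{4001}{130 - 1260} = \frac{4001}{-1130} = 4001 \left(- \frac{1}{1130}\right) = - \frac{4001}{1130}$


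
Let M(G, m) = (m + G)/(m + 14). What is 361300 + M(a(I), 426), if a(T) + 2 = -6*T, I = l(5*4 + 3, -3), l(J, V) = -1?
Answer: 15897243/44 ≈ 3.6130e+5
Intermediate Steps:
I = -1
a(T) = -2 - 6*T
M(G, m) = (G + m)/(14 + m)
361300 + M(a(I), 426) = 361300 + ((-2 - 6*(-1)) + 426)/(14 + 426) = 361300 + ((-2 + 6) + 426)/440 = 361300 + (4 + 426)/440 = 361300 + (1/440)*430 = 361300 + 43/44 = 15897243/44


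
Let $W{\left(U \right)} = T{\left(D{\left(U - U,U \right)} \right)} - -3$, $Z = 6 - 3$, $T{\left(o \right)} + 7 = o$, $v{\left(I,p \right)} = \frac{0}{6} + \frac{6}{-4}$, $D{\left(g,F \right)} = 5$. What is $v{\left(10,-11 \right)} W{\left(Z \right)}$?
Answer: $- \frac{3}{2} \approx -1.5$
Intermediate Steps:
$v{\left(I,p \right)} = - \frac{3}{2}$ ($v{\left(I,p \right)} = 0 \cdot \frac{1}{6} + 6 \left(- \frac{1}{4}\right) = 0 - \frac{3}{2} = - \frac{3}{2}$)
$T{\left(o \right)} = -7 + o$
$Z = 3$ ($Z = 6 - 3 = 3$)
$W{\left(U \right)} = 1$ ($W{\left(U \right)} = \left(-7 + 5\right) - -3 = -2 + 3 = 1$)
$v{\left(10,-11 \right)} W{\left(Z \right)} = \left(- \frac{3}{2}\right) 1 = - \frac{3}{2}$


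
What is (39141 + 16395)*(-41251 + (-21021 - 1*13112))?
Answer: -4186525824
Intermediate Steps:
(39141 + 16395)*(-41251 + (-21021 - 1*13112)) = 55536*(-41251 + (-21021 - 13112)) = 55536*(-41251 - 34133) = 55536*(-75384) = -4186525824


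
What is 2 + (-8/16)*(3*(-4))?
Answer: 8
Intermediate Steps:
2 + (-8/16)*(3*(-4)) = 2 - 8*1/16*(-12) = 2 - 1/2*(-12) = 2 + 6 = 8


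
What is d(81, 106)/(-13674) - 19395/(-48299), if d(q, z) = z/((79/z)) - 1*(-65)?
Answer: 6720222747/17391600518 ≈ 0.38641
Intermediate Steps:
d(q, z) = 65 + z**2/79 (d(q, z) = z*(z/79) + 65 = z**2/79 + 65 = 65 + z**2/79)
d(81, 106)/(-13674) - 19395/(-48299) = (65 + (1/79)*106**2)/(-13674) - 19395/(-48299) = (65 + (1/79)*11236)*(-1/13674) - 19395*(-1/48299) = (65 + 11236/79)*(-1/13674) + 19395/48299 = (16371/79)*(-1/13674) + 19395/48299 = -5457/360082 + 19395/48299 = 6720222747/17391600518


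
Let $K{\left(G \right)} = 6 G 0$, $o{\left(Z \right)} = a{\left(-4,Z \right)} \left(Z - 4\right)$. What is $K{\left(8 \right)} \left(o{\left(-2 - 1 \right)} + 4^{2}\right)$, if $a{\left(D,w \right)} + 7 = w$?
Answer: $0$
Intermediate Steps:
$a{\left(D,w \right)} = -7 + w$
$o{\left(Z \right)} = \left(-7 + Z\right) \left(-4 + Z\right)$ ($o{\left(Z \right)} = \left(-7 + Z\right) \left(Z - 4\right) = \left(-7 + Z\right) \left(-4 + Z\right)$)
$K{\left(G \right)} = 0$
$K{\left(8 \right)} \left(o{\left(-2 - 1 \right)} + 4^{2}\right) = 0 \left(\left(-7 - 3\right) \left(-4 - 3\right) + 4^{2}\right) = 0 \left(\left(-7 - 3\right) \left(-4 - 3\right) + 16\right) = 0 \left(\left(-10\right) \left(-7\right) + 16\right) = 0 \left(70 + 16\right) = 0 \cdot 86 = 0$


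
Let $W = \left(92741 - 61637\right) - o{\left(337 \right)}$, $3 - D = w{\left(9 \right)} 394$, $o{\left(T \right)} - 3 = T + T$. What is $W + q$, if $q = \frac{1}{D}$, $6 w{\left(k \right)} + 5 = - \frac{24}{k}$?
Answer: $\frac{138686275}{4558} \approx 30427.0$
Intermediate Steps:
$w{\left(k \right)} = - \frac{5}{6} - \frac{4}{k}$ ($w{\left(k \right)} = - \frac{5}{6} + \frac{\left(-24\right) \frac{1}{k}}{6} = - \frac{5}{6} - \frac{4}{k}$)
$o{\left(T \right)} = 3 + 2 T$ ($o{\left(T \right)} = 3 + \left(T + T\right) = 3 + 2 T$)
$D = \frac{4558}{9}$ ($D = 3 - \left(- \frac{5}{6} - \frac{4}{9}\right) 394 = 3 - \left(- \frac{23}{18}\right) 394 = 3 - - \frac{4531}{9} = 3 + \frac{4531}{9} = \frac{4558}{9} \approx 506.44$)
$W = 30427$ ($W = \left(92741 - 61637\right) - \left(3 + 2 \cdot 337\right) = 31104 - \left(3 + 674\right) = 31104 - 677 = 30427$)
$q = \frac{9}{4558}$ ($q = \frac{1}{\frac{4558}{9}} = \frac{9}{4558} \approx 0.0019745$)
$W + q = 30427 + \frac{9}{4558} = \frac{138686275}{4558}$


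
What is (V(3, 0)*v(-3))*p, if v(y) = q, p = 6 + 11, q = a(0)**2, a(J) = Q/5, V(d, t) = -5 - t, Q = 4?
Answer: -272/5 ≈ -54.400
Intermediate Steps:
a(J) = 4/5
q = 16/25 (q = (4/5)**2 = 16/25 ≈ 0.64000)
p = 17
v(y) = 16/25
(V(3, 0)*v(-3))*p = ((-5 - 1*0)*(16/25))*17 = ((-5 + 0)*(16/25))*17 = -5*16/25*17 = -16/5*17 = -272/5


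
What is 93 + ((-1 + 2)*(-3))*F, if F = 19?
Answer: 36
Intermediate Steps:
93 + ((-1 + 2)*(-3))*F = 93 + ((-1 + 2)*(-3))*19 = 93 + (1*(-3))*19 = 93 - 3*19 = 93 - 57 = 36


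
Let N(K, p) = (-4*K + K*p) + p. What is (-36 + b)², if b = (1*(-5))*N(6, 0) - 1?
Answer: 6889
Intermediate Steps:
N(K, p) = p - 4*K + K*p
b = 119 (b = (1*(-5))*(0 - 4*6 + 6*0) - 1 = -5*(0 - 24 + 0) - 1 = -5*(-24) - 1 = 120 - 1 = 119)
(-36 + b)² = (-36 + 119)² = 83² = 6889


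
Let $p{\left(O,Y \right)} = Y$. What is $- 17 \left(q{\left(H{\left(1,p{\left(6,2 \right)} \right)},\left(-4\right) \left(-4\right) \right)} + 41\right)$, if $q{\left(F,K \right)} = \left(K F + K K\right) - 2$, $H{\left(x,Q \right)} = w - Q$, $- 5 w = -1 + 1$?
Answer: $-4471$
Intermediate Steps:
$w = 0$ ($w = - \frac{-1 + 1}{5} = \left(- \frac{1}{5}\right) 0 = 0$)
$H{\left(x,Q \right)} = - Q$ ($H{\left(x,Q \right)} = 0 - Q = - Q$)
$q{\left(F,K \right)} = -2 + K^{2} + F K$ ($q{\left(F,K \right)} = \left(F K + K^{2}\right) - 2 = \left(K^{2} + F K\right) - 2 = -2 + K^{2} + F K$)
$- 17 \left(q{\left(H{\left(1,p{\left(6,2 \right)} \right)},\left(-4\right) \left(-4\right) \right)} + 41\right) = - 17 \left(\left(-2 + \left(\left(-4\right) \left(-4\right)\right)^{2} + \left(-1\right) 2 \left(\left(-4\right) \left(-4\right)\right)\right) + 41\right) = - 17 \left(\left(-2 + 16^{2} - 32\right) + 41\right) = - 17 \left(\left(-2 + 256 - 32\right) + 41\right) = - 17 \left(222 + 41\right) = \left(-17\right) 263 = -4471$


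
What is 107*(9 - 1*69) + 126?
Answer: -6294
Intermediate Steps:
107*(9 - 1*69) + 126 = 107*(9 - 69) + 126 = 107*(-60) + 126 = -6420 + 126 = -6294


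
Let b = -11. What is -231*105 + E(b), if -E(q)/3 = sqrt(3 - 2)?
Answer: -24258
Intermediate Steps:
E(q) = -3 (E(q) = -3*sqrt(3 - 2) = -3*sqrt(1) = -3*1 = -3)
-231*105 + E(b) = -231*105 - 3 = -24255 - 3 = -24258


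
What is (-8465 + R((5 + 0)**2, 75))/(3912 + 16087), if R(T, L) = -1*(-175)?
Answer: -8290/19999 ≈ -0.41452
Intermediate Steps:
R(T, L) = 175
(-8465 + R((5 + 0)**2, 75))/(3912 + 16087) = (-8465 + 175)/(3912 + 16087) = -8290/19999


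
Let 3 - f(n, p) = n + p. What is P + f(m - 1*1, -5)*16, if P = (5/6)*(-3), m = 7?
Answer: 59/2 ≈ 29.500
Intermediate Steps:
f(n, p) = 3 - n - p (f(n, p) = 3 - (n + p) = 3 + (-n - p) = 3 - n - p)
P = -5/2 (P = (5*(⅙))*(-3) = (⅚)*(-3) = -5/2 ≈ -2.5000)
P + f(m - 1*1, -5)*16 = -5/2 + (3 - (7 - 1*1) - 1*(-5))*16 = -5/2 + (3 - (7 - 1) + 5)*16 = -5/2 + (3 - 1*6 + 5)*16 = -5/2 + (3 - 6 + 5)*16 = -5/2 + 2*16 = -5/2 + 32 = 59/2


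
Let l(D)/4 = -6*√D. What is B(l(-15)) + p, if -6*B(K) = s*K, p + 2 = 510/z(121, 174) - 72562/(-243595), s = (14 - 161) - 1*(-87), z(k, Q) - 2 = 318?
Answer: -844751/7795040 - 240*I*√15 ≈ -0.10837 - 929.52*I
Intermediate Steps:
z(k, Q) = 320 (z(k, Q) = 2 + 318 = 320)
l(D) = -24*√D (l(D) = 4*(-6*√D) = -24*√D)
s = -60 (s = -147 + 87 = -60)
p = -844751/7795040 (p = -2 + (510/320 - 72562/(-243595)) = -2 + (510*(1/320) - 72562*(-1/243595)) = -2 + (51/32 + 72562/243595) = -2 + 14745329/7795040 = -844751/7795040 ≈ -0.10837)
B(K) = 10*K (B(K) = -(-10)*K = 10*K)
B(l(-15)) + p = 10*(-24*I*√15) - 844751/7795040 = -240*I*√15 - 844751/7795040 = -844751/7795040 - 240*I*√15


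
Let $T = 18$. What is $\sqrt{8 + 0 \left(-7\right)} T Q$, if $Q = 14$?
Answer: $504 \sqrt{2} \approx 712.76$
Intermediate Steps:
$\sqrt{8 + 0 \left(-7\right)} T Q = \sqrt{8 + 0 \left(-7\right)} 18 \cdot 14 = \sqrt{8 + 0} \cdot 252 = \sqrt{8} \cdot 252 = 2 \sqrt{2} \cdot 252 = 504 \sqrt{2}$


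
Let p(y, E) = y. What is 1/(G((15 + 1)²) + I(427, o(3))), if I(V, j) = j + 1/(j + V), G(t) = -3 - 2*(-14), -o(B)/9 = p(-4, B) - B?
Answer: 490/43121 ≈ 0.011363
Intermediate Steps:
o(B) = 36 + 9*B (o(B) = -9*(-4 - B) = 36 + 9*B)
G(t) = 25 (G(t) = -3 + 28 = 25)
I(V, j) = j + 1/(V + j)
1/(G((15 + 1)²) + I(427, o(3))) = 1/(25 + (1 + (36 + 9*3)² + 427*(36 + 9*3))/(427 + (36 + 9*3))) = 1/(25 + (1 + (36 + 27)² + 427*(36 + 27))/(427 + (36 + 27))) = 1/(25 + (1 + 63² + 427*63)/(427 + 63)) = 1/(25 + (1 + 3969 + 26901)/490) = 1/(25 + (1/490)*30871) = 1/(25 + 30871/490) = 1/(43121/490) = 490/43121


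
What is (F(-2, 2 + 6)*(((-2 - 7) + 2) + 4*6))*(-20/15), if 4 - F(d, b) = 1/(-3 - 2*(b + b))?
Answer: -3196/35 ≈ -91.314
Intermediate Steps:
F(d, b) = 4 - 1/(-3 - 4*b) (F(d, b) = 4 - 1/(-3 - 2*(b + b)) = 4 - 1/(-3 - 4*b))
(F(-2, 2 + 6)*(((-2 - 7) + 2) + 4*6))*(-20/15) = (((13 + 16*(2 + 6))/(3 + 4*(2 + 6)))*(((-2 - 7) + 2) + 4*6))*(-20/15) = (((13 + 16*8)/(3 + 4*8))*((-9 + 2) + 24))*(-20*1/15) = (((13 + 128)/(3 + 32))*(-7 + 24))*(-4/3) = ((141/35)*17)*(-4/3) = (2397/35)*(-4/3) = -3196/35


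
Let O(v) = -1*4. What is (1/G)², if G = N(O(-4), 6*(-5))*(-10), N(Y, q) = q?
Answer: 1/90000 ≈ 1.1111e-5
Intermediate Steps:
O(v) = -4
G = 300 (G = (6*(-5))*(-10) = -30*(-10) = 300)
(1/G)² = (1/300)² = 1/90000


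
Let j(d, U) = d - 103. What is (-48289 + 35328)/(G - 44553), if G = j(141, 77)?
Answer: 12961/44515 ≈ 0.29116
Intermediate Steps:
j(d, U) = -103 + d
G = 38 (G = -103 + 141 = 38)
(-48289 + 35328)/(G - 44553) = (-48289 + 35328)/(38 - 44553) = -12961/(-44515) = -12961*(-1/44515) = 12961/44515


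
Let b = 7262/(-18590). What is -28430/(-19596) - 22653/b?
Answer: 2063114918395/35576538 ≈ 57991.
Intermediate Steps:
b = -3631/9295 (b = 7262*(-1/18590) = -3631/9295 ≈ -0.39064)
-28430/(-19596) - 22653/b = -28430/(-19596) - 22653/(-3631/9295) = -28430*(-1/19596) - 22653*(-9295/3631) = 14215/9798 + 210559635/3631 = 2063114918395/35576538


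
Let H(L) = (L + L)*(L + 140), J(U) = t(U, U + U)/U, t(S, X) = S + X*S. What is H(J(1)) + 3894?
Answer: 4752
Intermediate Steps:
t(S, X) = S + S*X
J(U) = 1 + 2*U (J(U) = (U*(1 + (U + U)))/U = (U*(1 + 2*U))/U = 1 + 2*U)
H(L) = 2*L*(140 + L) (H(L) = (2*L)*(140 + L) = 2*L*(140 + L))
H(J(1)) + 3894 = 2*(1 + 2*1)*(140 + (1 + 2*1)) + 3894 = 2*(1 + 2)*(140 + (1 + 2)) + 3894 = 2*3*(140 + 3) + 3894 = 2*3*143 + 3894 = 858 + 3894 = 4752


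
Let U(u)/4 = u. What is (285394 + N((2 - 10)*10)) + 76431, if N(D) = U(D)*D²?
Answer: -1686175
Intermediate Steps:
U(u) = 4*u
N(D) = 4*D³ (N(D) = (4*D)*D² = 4*D³)
(285394 + N((2 - 10)*10)) + 76431 = (285394 + 4*((2 - 10)*10)³) + 76431 = (285394 + 4*(-8*10)³) + 76431 = (285394 + 4*(-80)³) + 76431 = (285394 + 4*(-512000)) + 76431 = (285394 - 2048000) + 76431 = -1762606 + 76431 = -1686175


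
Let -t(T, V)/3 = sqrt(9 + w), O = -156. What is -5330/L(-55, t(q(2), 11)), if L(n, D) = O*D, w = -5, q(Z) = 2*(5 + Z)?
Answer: -205/36 ≈ -5.6944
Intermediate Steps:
q(Z) = 10 + 2*Z
t(T, V) = -6 (t(T, V) = -3*sqrt(9 - 5) = -3*sqrt(4) = -3*2 = -6)
L(n, D) = -156*D
-5330/L(-55, t(q(2), 11)) = -5330/((-156*(-6))) = -5330/936 = -5330*1/936 = -205/36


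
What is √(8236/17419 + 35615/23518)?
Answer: 3*√37054749140422354/409660042 ≈ 1.4097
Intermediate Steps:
√(8236/17419 + 35615/23518) = √(814071933/409660042) = 3*√37054749140422354/409660042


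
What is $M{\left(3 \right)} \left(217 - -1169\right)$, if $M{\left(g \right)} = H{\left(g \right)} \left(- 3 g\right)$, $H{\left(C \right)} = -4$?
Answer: $49896$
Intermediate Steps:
$M{\left(g \right)} = 12 g$ ($M{\left(g \right)} = - 4 \left(- 3 g\right) = 12 g$)
$M{\left(3 \right)} \left(217 - -1169\right) = 12 \cdot 3 \left(217 - -1169\right) = 36 \left(217 + 1169\right) = 36 \cdot 1386 = 49896$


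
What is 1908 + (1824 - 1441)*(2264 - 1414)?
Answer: 327458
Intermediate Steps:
1908 + (1824 - 1441)*(2264 - 1414) = 1908 + 383*850 = 1908 + 325550 = 327458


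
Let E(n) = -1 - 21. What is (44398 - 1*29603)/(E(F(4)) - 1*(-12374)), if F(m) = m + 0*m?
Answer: 14795/12352 ≈ 1.1978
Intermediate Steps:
F(m) = m (F(m) = m + 0 = m)
E(n) = -22
(44398 - 1*29603)/(E(F(4)) - 1*(-12374)) = (44398 - 1*29603)/(-22 - 1*(-12374)) = (44398 - 29603)/(-22 + 12374) = 14795/12352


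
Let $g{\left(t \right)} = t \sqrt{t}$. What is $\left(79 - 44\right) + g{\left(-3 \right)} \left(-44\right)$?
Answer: $35 + 132 i \sqrt{3} \approx 35.0 + 228.63 i$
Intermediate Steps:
$g{\left(t \right)} = t^{\frac{3}{2}}$
$\left(79 - 44\right) + g{\left(-3 \right)} \left(-44\right) = \left(79 - 44\right) + \left(-3\right)^{\frac{3}{2}} \left(-44\right) = 35 + - 3 i \sqrt{3} \left(-44\right) = 35 + 132 i \sqrt{3}$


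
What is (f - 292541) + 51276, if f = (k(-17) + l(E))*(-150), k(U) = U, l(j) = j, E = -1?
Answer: -238565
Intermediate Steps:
f = 2700 (f = (-17 - 1)*(-150) = -18*(-150) = 2700)
(f - 292541) + 51276 = (2700 - 292541) + 51276 = -289841 + 51276 = -238565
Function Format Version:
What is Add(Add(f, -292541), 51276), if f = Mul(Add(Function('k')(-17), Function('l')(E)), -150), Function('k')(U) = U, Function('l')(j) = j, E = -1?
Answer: -238565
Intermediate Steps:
f = 2700 (f = Mul(Add(-17, -1), -150) = Mul(-18, -150) = 2700)
Add(Add(f, -292541), 51276) = Add(Add(2700, -292541), 51276) = Add(-289841, 51276) = -238565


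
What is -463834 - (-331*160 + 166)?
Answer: -411040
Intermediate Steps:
-463834 - (-331*160 + 166) = -463834 - (-52960 + 166) = -463834 - 1*(-52794) = -463834 + 52794 = -411040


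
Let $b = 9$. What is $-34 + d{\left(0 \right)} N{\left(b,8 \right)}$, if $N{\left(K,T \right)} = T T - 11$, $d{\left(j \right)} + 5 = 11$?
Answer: $284$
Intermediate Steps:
$d{\left(j \right)} = 6$ ($d{\left(j \right)} = -5 + 11 = 6$)
$N{\left(K,T \right)} = -11 + T^{2}$ ($N{\left(K,T \right)} = T^{2} - 11 = -11 + T^{2}$)
$-34 + d{\left(0 \right)} N{\left(b,8 \right)} = -34 + 6 \left(-11 + 8^{2}\right) = -34 + 6 \left(-11 + 64\right) = -34 + 6 \cdot 53 = -34 + 318 = 284$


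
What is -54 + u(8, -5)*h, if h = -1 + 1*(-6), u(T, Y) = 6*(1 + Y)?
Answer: 114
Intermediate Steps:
u(T, Y) = 6 + 6*Y
h = -7 (h = -1 - 6 = -7)
-54 + u(8, -5)*h = -54 + (6 + 6*(-5))*(-7) = -54 + (6 - 30)*(-7) = -54 - 24*(-7) = -54 + 168 = 114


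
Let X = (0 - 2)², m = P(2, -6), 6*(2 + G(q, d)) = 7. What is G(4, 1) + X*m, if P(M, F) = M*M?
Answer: 91/6 ≈ 15.167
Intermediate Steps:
P(M, F) = M²
G(q, d) = -⅚ (G(q, d) = -2 + (⅙)*7 = -2 + 7/6 = -⅚)
m = 4 (m = 2² = 4)
X = 4 (X = (-2)² = 4)
G(4, 1) + X*m = -⅚ + 4*4 = -⅚ + 16 = 91/6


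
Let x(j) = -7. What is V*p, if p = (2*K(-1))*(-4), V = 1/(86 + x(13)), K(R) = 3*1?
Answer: -24/79 ≈ -0.30380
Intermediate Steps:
K(R) = 3
V = 1/79 (V = 1/(86 - 7) = 1/79 ≈ 0.012658)
p = -24 (p = (2*3)*(-4) = 6*(-4) = -24)
V*p = (1/79)*(-24) = -24/79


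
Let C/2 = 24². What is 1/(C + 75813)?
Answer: 1/76965 ≈ 1.2993e-5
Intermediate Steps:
C = 1152 (C = 2*24² = 2*576 = 1152)
1/(C + 75813) = 1/(1152 + 75813) = 1/76965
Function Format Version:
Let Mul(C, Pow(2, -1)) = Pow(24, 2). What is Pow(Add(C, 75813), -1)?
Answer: Rational(1, 76965) ≈ 1.2993e-5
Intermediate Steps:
C = 1152 (C = Mul(2, Pow(24, 2)) = Mul(2, 576) = 1152)
Pow(Add(C, 75813), -1) = Pow(Add(1152, 75813), -1) = Pow(76965, -1) = Rational(1, 76965)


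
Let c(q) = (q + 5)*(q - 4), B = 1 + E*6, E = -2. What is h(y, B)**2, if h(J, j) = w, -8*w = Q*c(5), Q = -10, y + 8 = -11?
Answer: 625/4 ≈ 156.25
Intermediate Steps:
y = -19 (y = -8 - 11 = -19)
B = -11 (B = 1 - 2*6 = 1 - 12 = -11)
c(q) = (-4 + q)*(5 + q) (c(q) = (5 + q)*(-4 + q) = (-4 + q)*(5 + q))
w = 25/2 (w = -(-5)*(-20 + 5 + 5**2)/4 = -(-5)*(-20 + 5 + 25)/4 = -(-5)*10/4 = -1/8*(-100) = 25/2 ≈ 12.500)
h(J, j) = 25/2
h(y, B)**2 = (25/2)**2 = 625/4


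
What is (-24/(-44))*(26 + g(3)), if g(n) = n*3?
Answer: 210/11 ≈ 19.091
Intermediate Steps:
g(n) = 3*n
(-24/(-44))*(26 + g(3)) = (-24/(-44))*(26 + 3*3) = (-24*(-1/44))*(26 + 9) = (6/11)*35 = 210/11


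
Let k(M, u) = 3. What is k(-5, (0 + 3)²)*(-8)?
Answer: -24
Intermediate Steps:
k(-5, (0 + 3)²)*(-8) = 3*(-8) = -24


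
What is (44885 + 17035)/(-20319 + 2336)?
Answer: -61920/17983 ≈ -3.4433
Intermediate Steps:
(44885 + 17035)/(-20319 + 2336) = 61920/(-17983) = 61920*(-1/17983) = -61920/17983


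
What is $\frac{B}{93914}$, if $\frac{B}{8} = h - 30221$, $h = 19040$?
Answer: $- \frac{44724}{46957} \approx -0.95245$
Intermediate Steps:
$B = -89448$ ($B = 8 \left(19040 - 30221\right) = 8 \left(-11181\right) = -89448$)
$\frac{B}{93914} = - \frac{89448}{93914} = \left(-89448\right) \frac{1}{93914} = - \frac{44724}{46957}$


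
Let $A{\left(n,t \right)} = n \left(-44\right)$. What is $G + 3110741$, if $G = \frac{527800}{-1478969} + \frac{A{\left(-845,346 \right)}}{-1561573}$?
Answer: $\frac{552639356523994369}{177655235249} \approx 3.1107 \cdot 10^{6}$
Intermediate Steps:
$A{\left(n,t \right)} = - 44 n$
$G = - \frac{67629715140}{177655235249}$ ($G = \frac{527800}{-1478969} + \frac{\left(-44\right) \left(-845\right)}{-1561573} = 527800 \left(- \frac{1}{1478969}\right) + 37180 \left(- \frac{1}{1561573}\right) = - \frac{527800}{1478969} - \frac{2860}{120121} = - \frac{67629715140}{177655235249} \approx -0.38068$)
$G + 3110741 = - \frac{67629715140}{177655235249} + 3110741 = \frac{552639356523994369}{177655235249}$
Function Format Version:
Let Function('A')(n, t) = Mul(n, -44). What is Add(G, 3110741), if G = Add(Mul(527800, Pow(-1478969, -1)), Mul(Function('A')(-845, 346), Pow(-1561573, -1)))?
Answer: Rational(552639356523994369, 177655235249) ≈ 3.1107e+6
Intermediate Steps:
Function('A')(n, t) = Mul(-44, n)
G = Rational(-67629715140, 177655235249) (G = Add(Mul(527800, Pow(-1478969, -1)), Mul(Mul(-44, -845), Pow(-1561573, -1))) = Add(Mul(527800, Rational(-1, 1478969)), Mul(37180, Rational(-1, 1561573))) = Add(Rational(-527800, 1478969), Rational(-2860, 120121)) = Rational(-67629715140, 177655235249) ≈ -0.38068)
Add(G, 3110741) = Add(Rational(-67629715140, 177655235249), 3110741) = Rational(552639356523994369, 177655235249)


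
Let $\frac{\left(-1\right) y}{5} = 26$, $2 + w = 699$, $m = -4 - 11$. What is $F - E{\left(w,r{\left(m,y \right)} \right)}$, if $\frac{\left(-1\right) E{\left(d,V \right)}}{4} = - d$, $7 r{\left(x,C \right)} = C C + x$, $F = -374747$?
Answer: $-377535$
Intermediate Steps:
$m = -15$ ($m = -4 - 11 = -15$)
$w = 697$ ($w = -2 + 699 = 697$)
$y = -130$ ($y = \left(-5\right) 26 = -130$)
$r{\left(x,C \right)} = \frac{x}{7} + \frac{C^{2}}{7}$ ($r{\left(x,C \right)} = \frac{C C + x}{7} = \frac{C^{2} + x}{7} = \frac{x + C^{2}}{7} = \frac{x}{7} + \frac{C^{2}}{7}$)
$E{\left(d,V \right)} = 4 d$ ($E{\left(d,V \right)} = - 4 \left(- d\right) = 4 d$)
$F - E{\left(w,r{\left(m,y \right)} \right)} = -374747 - 4 \cdot 697 = -374747 - 2788 = -377535$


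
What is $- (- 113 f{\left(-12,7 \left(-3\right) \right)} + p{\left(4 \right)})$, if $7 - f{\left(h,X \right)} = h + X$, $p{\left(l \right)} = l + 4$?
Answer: $4512$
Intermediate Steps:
$p{\left(l \right)} = 4 + l$
$f{\left(h,X \right)} = 7 - X - h$ ($f{\left(h,X \right)} = 7 - \left(h + X\right) = 7 - \left(X + h\right) = 7 - X - h$)
$- (- 113 f{\left(-12,7 \left(-3\right) \right)} + p{\left(4 \right)}) = - (- 113 \left(7 - 7 \left(-3\right) - -12\right) + \left(4 + 4\right)) = - (- 113 \left(7 - -21 + 12\right) + 8) = - (- 113 \left(7 + 21 + 12\right) + 8) = - (\left(-113\right) 40 + 8) = - (-4520 + 8) = \left(-1\right) \left(-4512\right) = 4512$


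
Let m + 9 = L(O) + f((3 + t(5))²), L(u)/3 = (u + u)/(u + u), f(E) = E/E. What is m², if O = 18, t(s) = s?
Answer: 25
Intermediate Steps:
f(E) = 1
L(u) = 3 (L(u) = 3*((u + u)/(u + u)) = 3*((2*u)/((2*u))) = 3*((2*u)*(1/(2*u))) = 3*1 = 3)
m = -5 (m = -9 + (3 + 1) = -9 + 4 = -5)
m² = (-5)² = 25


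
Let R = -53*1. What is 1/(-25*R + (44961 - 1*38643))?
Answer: 1/7643 ≈ 0.00013084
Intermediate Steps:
R = -53
1/(-25*R + (44961 - 1*38643)) = 1/(-25*(-53) + (44961 - 1*38643)) = 1/(1325 + (44961 - 38643)) = 1/(1325 + 6318) = 1/7643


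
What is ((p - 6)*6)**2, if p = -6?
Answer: 5184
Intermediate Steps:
((p - 6)*6)**2 = ((-6 - 6)*6)**2 = (-12*6)**2 = (-72)**2 = 5184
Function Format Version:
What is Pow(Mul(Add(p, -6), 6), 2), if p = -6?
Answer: 5184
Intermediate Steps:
Pow(Mul(Add(p, -6), 6), 2) = Pow(Mul(Add(-6, -6), 6), 2) = Pow(Mul(-12, 6), 2) = Pow(-72, 2) = 5184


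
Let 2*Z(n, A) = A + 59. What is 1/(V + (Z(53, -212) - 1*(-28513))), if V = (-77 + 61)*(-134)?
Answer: 2/61161 ≈ 3.2701e-5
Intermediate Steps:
Z(n, A) = 59/2 + A/2 (Z(n, A) = (A + 59)/2 = (59 + A)/2 = 59/2 + A/2)
V = 2144 (V = -16*(-134) = 2144)
1/(V + (Z(53, -212) - 1*(-28513))) = 1/(2144 + ((59/2 + (½)*(-212)) - 1*(-28513))) = 1/(2144 + ((59/2 - 106) + 28513)) = 1/(2144 + (-153/2 + 28513)) = 1/(2144 + 56873/2) = 1/(61161/2) = 2/61161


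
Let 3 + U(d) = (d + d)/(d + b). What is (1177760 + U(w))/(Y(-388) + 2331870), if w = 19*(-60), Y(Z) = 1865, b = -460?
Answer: 47110337/93349400 ≈ 0.50467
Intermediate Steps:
w = -1140
U(d) = -3 + 2*d/(-460 + d) (U(d) = -3 + (d + d)/(d - 460) = -3 + (2*d)/(-460 + d) = -3 + 2*d/(-460 + d))
(1177760 + U(w))/(Y(-388) + 2331870) = (1177760 + (1380 - 1*(-1140))/(-460 - 1140))/(1865 + 2331870) = (1177760 + (1380 + 1140)/(-1600))/2333735 = (1177760 - 1/1600*2520)*(1/2333735) = (1177760 - 63/40)*(1/2333735) = (47110337/40)*(1/2333735) = 47110337/93349400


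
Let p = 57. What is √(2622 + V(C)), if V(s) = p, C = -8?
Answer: √2679 ≈ 51.759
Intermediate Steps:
V(s) = 57
√(2622 + V(C)) = √(2622 + 57) = √2679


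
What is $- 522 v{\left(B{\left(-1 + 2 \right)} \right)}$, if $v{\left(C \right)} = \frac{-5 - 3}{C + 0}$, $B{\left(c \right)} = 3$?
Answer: $1392$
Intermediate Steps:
$v{\left(C \right)} = - \frac{8}{C}$
$- 522 v{\left(B{\left(-1 + 2 \right)} \right)} = - 522 \left(- \frac{8}{3}\right) = - 522 \left(\left(-8\right) \frac{1}{3}\right) = \left(-522\right) \left(- \frac{8}{3}\right) = 1392$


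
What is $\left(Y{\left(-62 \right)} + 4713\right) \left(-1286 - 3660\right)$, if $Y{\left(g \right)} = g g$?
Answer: $-42322922$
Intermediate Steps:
$Y{\left(g \right)} = g^{2}$
$\left(Y{\left(-62 \right)} + 4713\right) \left(-1286 - 3660\right) = \left(\left(-62\right)^{2} + 4713\right) \left(-1286 - 3660\right) = \left(3844 + 4713\right) \left(-4946\right) = 8557 \left(-4946\right) = -42322922$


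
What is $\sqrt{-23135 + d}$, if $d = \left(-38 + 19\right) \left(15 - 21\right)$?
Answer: $i \sqrt{23021} \approx 151.73 i$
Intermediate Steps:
$d = 114$ ($d = - 19 \left(15 - 21\right) = \left(-19\right) \left(-6\right) = 114$)
$\sqrt{-23135 + d} = \sqrt{-23135 + 114} = \sqrt{-23021} = i \sqrt{23021}$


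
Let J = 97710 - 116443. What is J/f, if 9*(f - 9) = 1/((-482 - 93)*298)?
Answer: -2626281450/1261759 ≈ -2081.4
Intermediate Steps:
J = -18733
f = 13879349/1542150 (f = 9 + 1/(9*(((-482 - 93)*298))) = 9 + 1/(9*((-575*298))) = 9 + (1/9)/(-171350) = 9 + (1/9)*(-1/171350) = 9 - 1/1542150 = 13879349/1542150 ≈ 9.0000)
J/f = -18733/13879349/1542150 = -18733*1542150/13879349 = -2626281450/1261759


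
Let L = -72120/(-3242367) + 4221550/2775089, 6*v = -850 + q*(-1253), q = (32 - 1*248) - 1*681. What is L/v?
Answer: 9258635885020/1122823579012906037 ≈ 8.2459e-6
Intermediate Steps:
q = -897 (q = (32 - 248) - 681 = -216 - 681 = -897)
v = 1123091/6 (v = (-850 - 897*(-1253))/6 = (-850 + 1123941)/6 = (⅙)*1123091 = 1123091/6 ≈ 1.8718e+5)
L = 4629317942510/2999285665221 (L = -72120*(-1/3242367) + 4221550*(1/2775089) = 24040/1080789 + 4221550/2775089 = 4629317942510/2999285665221 ≈ 1.5435)
L/v = 4629317942510/(2999285665221*(1123091/6)) = (4629317942510/2999285665221)*(6/1123091) = 9258635885020/1122823579012906037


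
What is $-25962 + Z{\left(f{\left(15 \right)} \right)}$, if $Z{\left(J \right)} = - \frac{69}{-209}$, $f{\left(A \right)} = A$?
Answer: $- \frac{5425989}{209} \approx -25962.0$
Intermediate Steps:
$Z{\left(J \right)} = \frac{69}{209}$ ($Z{\left(J \right)} = \left(-69\right) \left(- \frac{1}{209}\right) = \frac{69}{209}$)
$-25962 + Z{\left(f{\left(15 \right)} \right)} = -25962 + \frac{69}{209} = - \frac{5425989}{209}$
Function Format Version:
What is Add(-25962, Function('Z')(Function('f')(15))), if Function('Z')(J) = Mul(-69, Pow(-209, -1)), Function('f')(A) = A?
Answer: Rational(-5425989, 209) ≈ -25962.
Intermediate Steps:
Function('Z')(J) = Rational(69, 209) (Function('Z')(J) = Mul(-69, Rational(-1, 209)) = Rational(69, 209))
Add(-25962, Function('Z')(Function('f')(15))) = Add(-25962, Rational(69, 209)) = Rational(-5425989, 209)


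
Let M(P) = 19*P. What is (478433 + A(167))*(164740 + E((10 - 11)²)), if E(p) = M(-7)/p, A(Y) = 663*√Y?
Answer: 78753420831 + 109134441*√167 ≈ 8.0164e+10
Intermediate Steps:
E(p) = -133/p (E(p) = (19*(-7))/p = -133/p)
(478433 + A(167))*(164740 + E((10 - 11)²)) = (478433 + 663*√167)*(164740 - 133/(10 - 11)²) = (478433 + 663*√167)*(164740 - 133/((-1)²)) = (478433 + 663*√167)*(164740 - 133/1) = (478433 + 663*√167)*(164740 - 133*1) = (478433 + 663*√167)*(164740 - 133) = (478433 + 663*√167)*164607 = 78753420831 + 109134441*√167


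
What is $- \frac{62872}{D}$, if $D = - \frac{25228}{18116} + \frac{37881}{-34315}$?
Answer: $\frac{697935941980}{27713411} \approx 25184.0$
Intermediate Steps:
$D = - \frac{55426822}{22201805}$ ($D = \left(-25228\right) \frac{1}{18116} + 37881 \left(- \frac{1}{34315}\right) = - \frac{901}{647} - \frac{37881}{34315} = - \frac{55426822}{22201805} \approx -2.4965$)
$- \frac{62872}{D} = - \frac{62872}{- \frac{55426822}{22201805}} = \left(-62872\right) \left(- \frac{22201805}{55426822}\right) = \frac{697935941980}{27713411}$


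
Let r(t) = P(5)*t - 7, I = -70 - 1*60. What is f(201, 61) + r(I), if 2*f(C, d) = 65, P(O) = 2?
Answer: -469/2 ≈ -234.50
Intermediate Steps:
f(C, d) = 65/2 (f(C, d) = (½)*65 = 65/2)
I = -130 (I = -70 - 60 = -130)
r(t) = -7 + 2*t (r(t) = 2*t - 7 = -7 + 2*t)
f(201, 61) + r(I) = 65/2 + (-7 + 2*(-130)) = 65/2 + (-7 - 260) = 65/2 - 267 = -469/2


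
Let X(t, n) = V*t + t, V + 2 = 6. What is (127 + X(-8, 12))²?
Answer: 7569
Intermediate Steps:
V = 4 (V = -2 + 6 = 4)
X(t, n) = 5*t (X(t, n) = 4*t + t = 5*t)
(127 + X(-8, 12))² = (127 + 5*(-8))² = (127 - 40)² = 87² = 7569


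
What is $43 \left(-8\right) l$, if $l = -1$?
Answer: $344$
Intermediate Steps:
$43 \left(-8\right) l = 43 \left(-8\right) \left(-1\right) = \left(-344\right) \left(-1\right) = 344$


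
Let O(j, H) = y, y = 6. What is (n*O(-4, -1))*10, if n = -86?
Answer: -5160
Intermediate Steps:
O(j, H) = 6
(n*O(-4, -1))*10 = -86*6*10 = -516*10 = -5160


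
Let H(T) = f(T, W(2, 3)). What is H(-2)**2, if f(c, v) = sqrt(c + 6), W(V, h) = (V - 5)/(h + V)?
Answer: 4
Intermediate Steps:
W(V, h) = (-5 + V)/(V + h)
f(c, v) = sqrt(6 + c)
H(T) = sqrt(6 + T)
H(-2)**2 = (sqrt(6 - 2))**2 = (sqrt(4))**2 = 2**2 = 4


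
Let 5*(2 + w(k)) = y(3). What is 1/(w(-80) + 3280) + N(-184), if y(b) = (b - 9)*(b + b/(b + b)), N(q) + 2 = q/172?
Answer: -2160493/703867 ≈ -3.0695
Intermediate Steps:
N(q) = -2 + q/172
y(b) = (1/2 + b)*(-9 + b) (y(b) = (-9 + b)*(b + b/((2*b))) = (-9 + b)*(b + b*(1/(2*b))) = (-9 + b)*(b + 1/2) = (-9 + b)*(1/2 + b) = (1/2 + b)*(-9 + b))
w(k) = -31/5 (w(k) = -2 + (-9/2 + 3**2 - 17/2*3)/5 = -2 + (-9/2 + 9 - 51/2)/5 = -2 + (1/5)*(-21) = -2 - 21/5 = -31/5)
1/(w(-80) + 3280) + N(-184) = 1/(-31/5 + 3280) + (-2 + (1/172)*(-184)) = 1/(16369/5) + (-2 - 46/43) = 5/16369 - 132/43 = -2160493/703867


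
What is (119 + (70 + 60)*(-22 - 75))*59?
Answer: -736969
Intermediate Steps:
(119 + (70 + 60)*(-22 - 75))*59 = (119 + 130*(-97))*59 = (119 - 12610)*59 = -12491*59 = -736969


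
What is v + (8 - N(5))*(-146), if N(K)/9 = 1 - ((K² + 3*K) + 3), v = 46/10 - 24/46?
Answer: -6480471/115 ≈ -56352.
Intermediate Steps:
v = 469/115 (v = 46*(⅒) - 24*1/46 = 23/5 - 12/23 = 469/115 ≈ 4.0783)
N(K) = -18 - 27*K - 9*K² (N(K) = 9*(1 - ((K² + 3*K) + 3)) = 9*(1 - (3 + K² + 3*K)) = 9*(1 + (-3 - K² - 3*K)) = 9*(-2 - K² - 3*K) = -18 - 27*K - 9*K²)
v + (8 - N(5))*(-146) = 469/115 + (8 - (-18 - 27*5 - 9*5²))*(-146) = 469/115 + (8 - (-18 - 135 - 9*25))*(-146) = 469/115 + (8 - (-18 - 135 - 225))*(-146) = 469/115 + (8 - 1*(-378))*(-146) = 469/115 + (8 + 378)*(-146) = 469/115 + 386*(-146) = 469/115 - 56356 = -6480471/115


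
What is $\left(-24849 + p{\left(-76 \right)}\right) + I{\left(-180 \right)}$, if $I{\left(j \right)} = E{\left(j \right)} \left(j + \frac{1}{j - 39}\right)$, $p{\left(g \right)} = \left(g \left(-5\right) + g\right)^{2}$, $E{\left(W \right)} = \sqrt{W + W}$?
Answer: $67567 - \frac{78842 i \sqrt{10}}{73} \approx 67567.0 - 3415.3 i$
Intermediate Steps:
$E{\left(W \right)} = \sqrt{2} \sqrt{W}$ ($E{\left(W \right)} = \sqrt{2 W} = \sqrt{2} \sqrt{W}$)
$p{\left(g \right)} = 16 g^{2}$ ($p{\left(g \right)} = \left(- 5 g + g\right)^{2} = \left(- 4 g\right)^{2} = 16 g^{2}$)
$I{\left(j \right)} = \sqrt{2} \sqrt{j} \left(j + \frac{1}{-39 + j}\right)$ ($I{\left(j \right)} = \sqrt{2} \sqrt{j} \left(j + \frac{1}{j - 39}\right) = \sqrt{2} \sqrt{j} \left(j + \frac{1}{-39 + j}\right)$)
$\left(-24849 + p{\left(-76 \right)}\right) + I{\left(-180 \right)} = \left(-24849 + 16 \left(-76\right)^{2}\right) + \frac{\sqrt{2} \sqrt{-180} \left(1 + \left(-180\right)^{2} - -7020\right)}{-39 - 180} = \left(-24849 + 16 \cdot 5776\right) + \frac{\sqrt{2} \cdot 6 i \sqrt{5} \left(1 + 32400 + 7020\right)}{-219} = \left(-24849 + 92416\right) + \sqrt{2} \cdot 6 i \sqrt{5} \left(- \frac{1}{219}\right) 39421 = 67567 - \frac{78842 i \sqrt{10}}{73}$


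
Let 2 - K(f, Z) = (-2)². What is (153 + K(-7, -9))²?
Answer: 22801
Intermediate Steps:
K(f, Z) = -2 (K(f, Z) = 2 - 1*(-2)² = 2 - 1*4 = 2 - 4 = -2)
(153 + K(-7, -9))² = (153 - 2)² = 151² = 22801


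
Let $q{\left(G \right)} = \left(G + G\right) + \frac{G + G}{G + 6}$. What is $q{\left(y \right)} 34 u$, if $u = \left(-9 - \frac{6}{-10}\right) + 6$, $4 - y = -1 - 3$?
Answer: $- \frac{9792}{7} \approx -1398.9$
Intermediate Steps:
$y = 8$ ($y = 4 - \left(-1 - 3\right) = 4 - -4 = 4 + 4 = 8$)
$u = - \frac{12}{5}$ ($u = \left(-9 - - \frac{3}{5}\right) + 6 = \left(-9 + \frac{3}{5}\right) + 6 = - \frac{42}{5} + 6 = - \frac{12}{5} \approx -2.4$)
$q{\left(G \right)} = 2 G + \frac{2 G}{6 + G}$
$q{\left(y \right)} 34 u = 2 \cdot 8 \frac{1}{6 + 8} \left(7 + 8\right) 34 \left(- \frac{12}{5}\right) = 2 \cdot 8 \cdot \frac{1}{14} \cdot 15 \cdot 34 \left(- \frac{12}{5}\right) = \frac{120}{7} \cdot 34 \left(- \frac{12}{5}\right) = \frac{4080}{7} \left(- \frac{12}{5}\right) = - \frac{9792}{7}$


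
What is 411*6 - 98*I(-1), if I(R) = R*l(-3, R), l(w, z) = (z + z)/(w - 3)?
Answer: 7496/3 ≈ 2498.7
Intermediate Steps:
l(w, z) = 2*z/(-3 + w) (l(w, z) = (2*z)/(-3 + w) = 2*z/(-3 + w))
I(R) = -R²/3 (I(R) = R*(2*R/(-3 - 3)) = R*(2*R/(-6)) = R*(2*R*(-⅙)) = R*(-R/3) = -R²/3)
411*6 - 98*I(-1) = 411*6 - (-98)*(-1)²/3 = 2466 - (-98)/3 = 2466 - 98*(-⅓) = 2466 + 98/3 = 7496/3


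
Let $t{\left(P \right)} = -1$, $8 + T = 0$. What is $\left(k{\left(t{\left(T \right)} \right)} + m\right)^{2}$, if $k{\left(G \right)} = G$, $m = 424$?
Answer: $178929$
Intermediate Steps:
$T = -8$ ($T = -8 + 0 = -8$)
$\left(k{\left(t{\left(T \right)} \right)} + m\right)^{2} = \left(-1 + 424\right)^{2} = 423^{2} = 178929$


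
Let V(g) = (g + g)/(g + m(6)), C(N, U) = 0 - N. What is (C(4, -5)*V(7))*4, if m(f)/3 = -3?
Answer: 112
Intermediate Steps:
m(f) = -9 (m(f) = 3*(-3) = -9)
C(N, U) = -N
V(g) = 2*g/(-9 + g) (V(g) = (g + g)/(g - 9) = (2*g)/(-9 + g) = 2*g/(-9 + g))
(C(4, -5)*V(7))*4 = ((-1*4)*(2*7/(-9 + 7)))*4 = -8*7/(-2)*4 = -8*7*(-1)/2*4 = -4*(-7)*4 = 28*4 = 112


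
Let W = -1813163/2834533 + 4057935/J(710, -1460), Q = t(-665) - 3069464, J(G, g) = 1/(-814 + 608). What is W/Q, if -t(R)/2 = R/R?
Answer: 2369484239700293/8700502669378 ≈ 272.34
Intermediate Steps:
t(R) = -2 (t(R) = -2*R/R = -2*1 = -2)
J(G, g) = -1/206 (J(G, g) = 1/(-206) = -1/206)
Q = -3069466 (Q = -2 - 3069464 = -3069466)
W = -2369484239700293/2834533 (W = -1813163/2834533 + 4057935/(-1/206) = -1813163*1/2834533 + 4057935*(-206) = -1813163/2834533 - 835934610 = -2369484239700293/2834533 ≈ -8.3593e+8)
W/Q = -2369484239700293/2834533/(-3069466) = -2369484239700293/2834533*(-1/3069466) = 2369484239700293/8700502669378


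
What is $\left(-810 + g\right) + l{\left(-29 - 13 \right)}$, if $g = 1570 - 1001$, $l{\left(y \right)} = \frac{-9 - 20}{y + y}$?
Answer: $- \frac{20215}{84} \approx -240.65$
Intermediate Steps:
$l{\left(y \right)} = - \frac{29}{2 y}$
$g = 569$
$\left(-810 + g\right) + l{\left(-29 - 13 \right)} = \left(-810 + 569\right) - \frac{29}{2 \left(-29 - 13\right)} = -241 - \frac{29}{2 \left(-29 - 13\right)} = -241 - \frac{29}{2 \left(-42\right)} = -241 - - \frac{29}{84} = -241 + \frac{29}{84} = - \frac{20215}{84}$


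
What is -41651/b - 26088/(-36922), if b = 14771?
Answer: -576246187/272687431 ≈ -2.1132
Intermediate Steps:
-41651/b - 26088/(-36922) = -41651/14771 - 26088/(-36922) = -41651*1/14771 - 26088*(-1/36922) = -41651/14771 + 13044/18461 = -576246187/272687431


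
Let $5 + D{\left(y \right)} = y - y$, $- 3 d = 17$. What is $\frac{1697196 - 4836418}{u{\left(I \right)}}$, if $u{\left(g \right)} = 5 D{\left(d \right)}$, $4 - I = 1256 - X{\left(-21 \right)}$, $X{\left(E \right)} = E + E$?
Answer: $\frac{3139222}{25} \approx 1.2557 \cdot 10^{5}$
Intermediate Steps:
$X{\left(E \right)} = 2 E$
$d = - \frac{17}{3}$ ($d = \left(- \frac{1}{3}\right) 17 = - \frac{17}{3} \approx -5.6667$)
$D{\left(y \right)} = -5$ ($D{\left(y \right)} = -5 + \left(y - y\right) = -5 + 0 = -5$)
$I = -1294$ ($I = 4 - \left(1256 - 2 \left(-21\right)\right) = 4 - \left(1256 - -42\right) = 4 - \left(1256 + 42\right) = 4 - 1298 = -1294$)
$u{\left(g \right)} = -25$ ($u{\left(g \right)} = 5 \left(-5\right) = -25$)
$\frac{1697196 - 4836418}{u{\left(I \right)}} = \frac{1697196 - 4836418}{-25} = \left(1697196 - 4836418\right) \left(- \frac{1}{25}\right) = \left(-3139222\right) \left(- \frac{1}{25}\right) = \frac{3139222}{25}$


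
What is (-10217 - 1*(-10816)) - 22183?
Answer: -21584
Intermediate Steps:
(-10217 - 1*(-10816)) - 22183 = (-10217 + 10816) - 22183 = 599 - 22183 = -21584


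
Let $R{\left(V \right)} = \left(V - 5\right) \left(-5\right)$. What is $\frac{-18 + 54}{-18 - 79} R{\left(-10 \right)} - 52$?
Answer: $- \frac{7744}{97} \approx -79.835$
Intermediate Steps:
$R{\left(V \right)} = 25 - 5 V$ ($R{\left(V \right)} = \left(-5 + V\right) \left(-5\right) = 25 - 5 V$)
$\frac{-18 + 54}{-18 - 79} R{\left(-10 \right)} - 52 = \frac{-18 + 54}{-18 - 79} \left(25 - -50\right) - 52 = \frac{36}{-97} \left(25 + 50\right) - 52 = 36 \left(- \frac{1}{97}\right) 75 - 52 = \left(- \frac{36}{97}\right) 75 - 52 = - \frac{2700}{97} - 52 = - \frac{7744}{97}$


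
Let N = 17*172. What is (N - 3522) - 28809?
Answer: -29407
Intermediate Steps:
N = 2924
(N - 3522) - 28809 = (2924 - 3522) - 28809 = -598 - 28809 = -29407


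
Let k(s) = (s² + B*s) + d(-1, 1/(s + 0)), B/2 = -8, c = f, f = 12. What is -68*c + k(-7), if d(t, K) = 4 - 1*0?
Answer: -651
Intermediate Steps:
c = 12
d(t, K) = 4 (d(t, K) = 4 + 0 = 4)
B = -16 (B = 2*(-8) = -16)
k(s) = 4 + s² - 16*s (k(s) = (s² - 16*s) + 4 = 4 + s² - 16*s)
-68*c + k(-7) = -68*12 + (4 + (-7)² - 16*(-7)) = -816 + (4 + 49 + 112) = -816 + 165 = -651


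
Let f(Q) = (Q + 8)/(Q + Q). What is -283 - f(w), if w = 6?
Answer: -1705/6 ≈ -284.17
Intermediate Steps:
f(Q) = (8 + Q)/(2*Q) (f(Q) = (8 + Q)/((2*Q)) = (8 + Q)*(1/(2*Q)) = (8 + Q)/(2*Q))
-283 - f(w) = -283 - (8 + 6)/(2*6) = -283 - 14/(2*6) = -283 - 1*7/6 = -283 - 7/6 = -1705/6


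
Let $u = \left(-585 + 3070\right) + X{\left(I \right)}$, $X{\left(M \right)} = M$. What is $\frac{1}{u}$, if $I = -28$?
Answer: $\frac{1}{2457} \approx 0.000407$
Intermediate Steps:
$u = 2457$ ($u = \left(-585 + 3070\right) - 28 = 2485 - 28 = 2457$)
$\frac{1}{u} = \frac{1}{2457}$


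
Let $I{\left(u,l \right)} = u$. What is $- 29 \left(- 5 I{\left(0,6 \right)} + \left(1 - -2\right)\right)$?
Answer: $-87$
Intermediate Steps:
$- 29 \left(- 5 I{\left(0,6 \right)} + \left(1 - -2\right)\right) = - 29 \left(\left(-5\right) 0 + \left(1 - -2\right)\right) = - 29 \left(0 + \left(1 + 2\right)\right) = - 29 \left(0 + 3\right) = \left(-29\right) 3 = -87$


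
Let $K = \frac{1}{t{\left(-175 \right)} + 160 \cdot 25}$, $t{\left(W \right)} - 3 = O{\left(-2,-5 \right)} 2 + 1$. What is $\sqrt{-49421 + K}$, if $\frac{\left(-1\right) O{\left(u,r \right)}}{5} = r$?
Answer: $\frac{i \sqrt{812229979582}}{4054} \approx 222.31 i$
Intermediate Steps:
$O{\left(u,r \right)} = - 5 r$
$t{\left(W \right)} = 54$ ($t{\left(W \right)} = 3 + \left(\left(-5\right) \left(-5\right) 2 + 1\right) = 3 + \left(25 \cdot 2 + 1\right) = 3 + \left(50 + 1\right) = 3 + 51 = 54$)
$K = \frac{1}{4054}$ ($K = \frac{1}{54 + 160 \cdot 25} = \frac{1}{54 + 4000} = \frac{1}{4054} \approx 0.00024667$)
$\sqrt{-49421 + K} = \sqrt{-49421 + \frac{1}{4054}} = \sqrt{- \frac{200352733}{4054}} = \frac{i \sqrt{812229979582}}{4054}$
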